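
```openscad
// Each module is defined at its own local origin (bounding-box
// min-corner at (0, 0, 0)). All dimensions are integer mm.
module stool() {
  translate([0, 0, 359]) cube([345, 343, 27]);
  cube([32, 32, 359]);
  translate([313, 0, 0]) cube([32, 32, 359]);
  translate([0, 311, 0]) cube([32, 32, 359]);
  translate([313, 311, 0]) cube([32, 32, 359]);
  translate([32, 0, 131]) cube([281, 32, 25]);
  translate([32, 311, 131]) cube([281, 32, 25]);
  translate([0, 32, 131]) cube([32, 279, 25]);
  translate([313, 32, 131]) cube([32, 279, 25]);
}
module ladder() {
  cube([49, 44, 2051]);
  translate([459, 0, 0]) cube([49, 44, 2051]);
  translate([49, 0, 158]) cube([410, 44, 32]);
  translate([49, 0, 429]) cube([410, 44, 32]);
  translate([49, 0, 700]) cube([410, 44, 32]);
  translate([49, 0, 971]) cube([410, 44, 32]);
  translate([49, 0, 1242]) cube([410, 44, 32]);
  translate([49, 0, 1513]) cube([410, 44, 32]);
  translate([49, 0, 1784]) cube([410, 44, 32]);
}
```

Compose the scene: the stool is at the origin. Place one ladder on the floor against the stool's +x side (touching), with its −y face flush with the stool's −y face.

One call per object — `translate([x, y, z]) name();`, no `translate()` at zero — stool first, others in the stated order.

stool();
translate([345, 0, 0]) ladder();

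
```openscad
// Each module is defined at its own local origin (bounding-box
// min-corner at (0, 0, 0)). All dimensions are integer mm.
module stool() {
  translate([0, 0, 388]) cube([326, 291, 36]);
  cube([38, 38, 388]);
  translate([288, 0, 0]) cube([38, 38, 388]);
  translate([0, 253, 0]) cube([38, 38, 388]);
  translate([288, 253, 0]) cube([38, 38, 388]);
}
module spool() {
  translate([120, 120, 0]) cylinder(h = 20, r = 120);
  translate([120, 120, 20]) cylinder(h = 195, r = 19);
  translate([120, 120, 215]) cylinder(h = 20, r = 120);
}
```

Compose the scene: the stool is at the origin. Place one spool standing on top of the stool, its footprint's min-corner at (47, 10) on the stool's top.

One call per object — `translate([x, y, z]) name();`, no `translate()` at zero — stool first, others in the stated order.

stool();
translate([47, 10, 424]) spool();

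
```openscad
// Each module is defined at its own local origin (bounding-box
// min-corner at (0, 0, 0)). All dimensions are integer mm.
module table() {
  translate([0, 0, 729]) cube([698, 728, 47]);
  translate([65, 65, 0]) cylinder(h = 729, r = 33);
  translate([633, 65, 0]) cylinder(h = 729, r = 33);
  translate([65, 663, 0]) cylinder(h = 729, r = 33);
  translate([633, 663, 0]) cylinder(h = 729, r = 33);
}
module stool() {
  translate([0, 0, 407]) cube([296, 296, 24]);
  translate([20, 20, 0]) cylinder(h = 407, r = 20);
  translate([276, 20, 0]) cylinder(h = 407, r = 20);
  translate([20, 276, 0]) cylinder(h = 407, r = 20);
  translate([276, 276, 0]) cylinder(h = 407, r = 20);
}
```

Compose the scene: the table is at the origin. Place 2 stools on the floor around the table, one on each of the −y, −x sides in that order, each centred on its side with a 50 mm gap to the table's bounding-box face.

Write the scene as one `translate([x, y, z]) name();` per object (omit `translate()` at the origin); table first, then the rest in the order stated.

table();
translate([201, -346, 0]) stool();
translate([-346, 216, 0]) stool();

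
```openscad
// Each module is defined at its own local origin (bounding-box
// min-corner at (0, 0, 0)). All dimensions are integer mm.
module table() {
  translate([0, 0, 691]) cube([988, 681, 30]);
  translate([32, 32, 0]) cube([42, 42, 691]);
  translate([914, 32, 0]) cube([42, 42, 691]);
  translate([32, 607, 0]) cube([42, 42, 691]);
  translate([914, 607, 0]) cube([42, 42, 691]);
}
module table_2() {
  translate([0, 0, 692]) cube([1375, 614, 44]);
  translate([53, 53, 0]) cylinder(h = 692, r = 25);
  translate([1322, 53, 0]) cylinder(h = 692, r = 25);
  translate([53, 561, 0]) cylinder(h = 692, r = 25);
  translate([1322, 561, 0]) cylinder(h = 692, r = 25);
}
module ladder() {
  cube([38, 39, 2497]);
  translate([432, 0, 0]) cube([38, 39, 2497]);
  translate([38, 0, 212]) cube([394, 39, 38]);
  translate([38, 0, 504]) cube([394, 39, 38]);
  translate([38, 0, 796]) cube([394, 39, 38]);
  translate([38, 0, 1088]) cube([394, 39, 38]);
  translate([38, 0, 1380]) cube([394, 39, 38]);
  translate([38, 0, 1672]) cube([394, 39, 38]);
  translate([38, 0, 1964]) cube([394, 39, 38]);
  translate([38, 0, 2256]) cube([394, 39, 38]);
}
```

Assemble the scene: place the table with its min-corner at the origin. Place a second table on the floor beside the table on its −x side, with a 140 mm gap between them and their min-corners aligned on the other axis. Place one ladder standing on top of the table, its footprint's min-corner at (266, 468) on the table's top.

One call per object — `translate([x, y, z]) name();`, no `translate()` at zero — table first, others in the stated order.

table();
translate([-1515, 0, 0]) table_2();
translate([266, 468, 721]) ladder();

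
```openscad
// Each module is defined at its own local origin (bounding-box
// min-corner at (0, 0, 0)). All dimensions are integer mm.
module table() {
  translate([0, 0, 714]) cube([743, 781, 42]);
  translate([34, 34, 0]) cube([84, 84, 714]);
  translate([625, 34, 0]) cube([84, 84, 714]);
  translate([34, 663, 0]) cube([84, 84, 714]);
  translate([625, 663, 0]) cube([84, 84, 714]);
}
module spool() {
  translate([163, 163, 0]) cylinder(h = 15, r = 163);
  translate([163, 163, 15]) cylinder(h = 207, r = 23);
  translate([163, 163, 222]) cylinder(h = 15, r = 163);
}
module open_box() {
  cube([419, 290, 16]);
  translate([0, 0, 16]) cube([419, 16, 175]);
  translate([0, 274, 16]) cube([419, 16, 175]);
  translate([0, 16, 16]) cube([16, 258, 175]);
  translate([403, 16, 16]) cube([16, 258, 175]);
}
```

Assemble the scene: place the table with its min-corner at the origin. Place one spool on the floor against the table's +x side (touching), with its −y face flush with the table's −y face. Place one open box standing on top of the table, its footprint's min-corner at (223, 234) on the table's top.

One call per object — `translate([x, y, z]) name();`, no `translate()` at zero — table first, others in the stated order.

table();
translate([743, 0, 0]) spool();
translate([223, 234, 756]) open_box();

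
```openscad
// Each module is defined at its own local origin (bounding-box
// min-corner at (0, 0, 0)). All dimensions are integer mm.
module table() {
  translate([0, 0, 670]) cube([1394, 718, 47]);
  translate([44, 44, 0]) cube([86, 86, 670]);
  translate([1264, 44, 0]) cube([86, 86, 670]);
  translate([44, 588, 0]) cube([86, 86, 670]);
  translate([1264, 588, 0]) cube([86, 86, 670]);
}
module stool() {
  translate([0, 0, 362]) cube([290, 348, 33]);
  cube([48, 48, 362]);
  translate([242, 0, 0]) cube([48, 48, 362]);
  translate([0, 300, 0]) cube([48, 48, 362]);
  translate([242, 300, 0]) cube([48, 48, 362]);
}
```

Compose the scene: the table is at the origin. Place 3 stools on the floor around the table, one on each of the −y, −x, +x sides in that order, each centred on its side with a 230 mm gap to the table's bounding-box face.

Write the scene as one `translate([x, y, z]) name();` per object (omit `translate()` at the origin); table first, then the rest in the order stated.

table();
translate([552, -578, 0]) stool();
translate([-520, 185, 0]) stool();
translate([1624, 185, 0]) stool();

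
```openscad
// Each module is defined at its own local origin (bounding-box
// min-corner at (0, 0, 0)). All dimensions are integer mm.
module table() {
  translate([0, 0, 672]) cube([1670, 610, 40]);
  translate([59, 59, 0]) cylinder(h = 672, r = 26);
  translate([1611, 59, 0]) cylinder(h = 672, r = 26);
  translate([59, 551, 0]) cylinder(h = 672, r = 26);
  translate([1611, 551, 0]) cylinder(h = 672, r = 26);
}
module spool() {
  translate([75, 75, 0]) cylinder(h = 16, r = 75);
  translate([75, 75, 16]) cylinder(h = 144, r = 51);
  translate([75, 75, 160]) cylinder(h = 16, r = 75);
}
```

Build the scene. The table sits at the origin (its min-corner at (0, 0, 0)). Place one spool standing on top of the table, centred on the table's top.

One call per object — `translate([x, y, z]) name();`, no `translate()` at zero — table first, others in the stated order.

table();
translate([760, 230, 712]) spool();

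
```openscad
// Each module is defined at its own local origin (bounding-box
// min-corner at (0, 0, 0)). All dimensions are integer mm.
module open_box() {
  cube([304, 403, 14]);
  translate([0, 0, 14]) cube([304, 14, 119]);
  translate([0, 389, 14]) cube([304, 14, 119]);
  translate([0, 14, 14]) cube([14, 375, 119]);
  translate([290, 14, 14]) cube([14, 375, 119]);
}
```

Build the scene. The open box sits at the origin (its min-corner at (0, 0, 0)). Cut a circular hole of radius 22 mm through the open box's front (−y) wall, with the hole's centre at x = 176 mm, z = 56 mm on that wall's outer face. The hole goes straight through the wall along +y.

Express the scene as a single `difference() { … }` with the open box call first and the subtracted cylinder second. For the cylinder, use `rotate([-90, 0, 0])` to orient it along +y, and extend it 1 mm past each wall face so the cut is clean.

difference() {
  open_box();
  translate([176, -1, 56]) rotate([-90, 0, 0]) cylinder(h = 16, r = 22);
}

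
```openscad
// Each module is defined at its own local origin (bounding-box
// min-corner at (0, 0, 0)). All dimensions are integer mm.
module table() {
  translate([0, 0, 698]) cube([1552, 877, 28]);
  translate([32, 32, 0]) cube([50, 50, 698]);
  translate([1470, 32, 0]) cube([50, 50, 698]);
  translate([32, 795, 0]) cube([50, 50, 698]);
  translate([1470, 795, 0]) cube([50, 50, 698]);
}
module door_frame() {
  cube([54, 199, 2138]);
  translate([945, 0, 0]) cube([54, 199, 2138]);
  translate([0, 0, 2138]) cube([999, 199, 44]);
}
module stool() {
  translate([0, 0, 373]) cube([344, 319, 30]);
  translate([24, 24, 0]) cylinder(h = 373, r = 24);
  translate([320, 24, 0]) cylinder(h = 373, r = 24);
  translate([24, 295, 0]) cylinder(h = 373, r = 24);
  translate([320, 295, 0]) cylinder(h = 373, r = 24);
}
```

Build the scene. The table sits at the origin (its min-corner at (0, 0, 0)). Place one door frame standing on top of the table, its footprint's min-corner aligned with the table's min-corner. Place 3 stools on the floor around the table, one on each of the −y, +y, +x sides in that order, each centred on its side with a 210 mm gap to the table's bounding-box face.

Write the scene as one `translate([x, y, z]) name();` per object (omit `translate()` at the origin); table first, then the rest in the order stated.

table();
translate([0, 0, 726]) door_frame();
translate([604, -529, 0]) stool();
translate([604, 1087, 0]) stool();
translate([1762, 279, 0]) stool();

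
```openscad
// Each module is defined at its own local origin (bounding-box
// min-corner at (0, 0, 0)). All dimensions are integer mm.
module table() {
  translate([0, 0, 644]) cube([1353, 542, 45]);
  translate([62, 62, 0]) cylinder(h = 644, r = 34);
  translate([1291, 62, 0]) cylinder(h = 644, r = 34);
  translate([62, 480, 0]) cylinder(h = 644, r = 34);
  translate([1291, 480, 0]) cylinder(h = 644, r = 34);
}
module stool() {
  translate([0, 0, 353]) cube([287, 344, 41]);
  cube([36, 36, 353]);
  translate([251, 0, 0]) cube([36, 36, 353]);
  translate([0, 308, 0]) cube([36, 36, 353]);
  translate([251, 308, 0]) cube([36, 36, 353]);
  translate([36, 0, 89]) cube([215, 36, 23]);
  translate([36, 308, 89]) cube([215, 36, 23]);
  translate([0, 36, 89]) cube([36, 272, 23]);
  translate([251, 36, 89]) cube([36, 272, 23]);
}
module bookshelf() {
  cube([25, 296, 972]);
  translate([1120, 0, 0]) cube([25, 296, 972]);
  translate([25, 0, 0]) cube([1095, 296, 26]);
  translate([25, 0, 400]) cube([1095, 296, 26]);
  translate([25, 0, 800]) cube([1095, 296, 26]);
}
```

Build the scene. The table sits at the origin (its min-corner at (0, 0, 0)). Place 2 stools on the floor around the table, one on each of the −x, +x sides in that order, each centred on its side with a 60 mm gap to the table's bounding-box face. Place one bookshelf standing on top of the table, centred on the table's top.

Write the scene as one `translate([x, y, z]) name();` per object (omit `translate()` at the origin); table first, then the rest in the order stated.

table();
translate([-347, 99, 0]) stool();
translate([1413, 99, 0]) stool();
translate([104, 123, 689]) bookshelf();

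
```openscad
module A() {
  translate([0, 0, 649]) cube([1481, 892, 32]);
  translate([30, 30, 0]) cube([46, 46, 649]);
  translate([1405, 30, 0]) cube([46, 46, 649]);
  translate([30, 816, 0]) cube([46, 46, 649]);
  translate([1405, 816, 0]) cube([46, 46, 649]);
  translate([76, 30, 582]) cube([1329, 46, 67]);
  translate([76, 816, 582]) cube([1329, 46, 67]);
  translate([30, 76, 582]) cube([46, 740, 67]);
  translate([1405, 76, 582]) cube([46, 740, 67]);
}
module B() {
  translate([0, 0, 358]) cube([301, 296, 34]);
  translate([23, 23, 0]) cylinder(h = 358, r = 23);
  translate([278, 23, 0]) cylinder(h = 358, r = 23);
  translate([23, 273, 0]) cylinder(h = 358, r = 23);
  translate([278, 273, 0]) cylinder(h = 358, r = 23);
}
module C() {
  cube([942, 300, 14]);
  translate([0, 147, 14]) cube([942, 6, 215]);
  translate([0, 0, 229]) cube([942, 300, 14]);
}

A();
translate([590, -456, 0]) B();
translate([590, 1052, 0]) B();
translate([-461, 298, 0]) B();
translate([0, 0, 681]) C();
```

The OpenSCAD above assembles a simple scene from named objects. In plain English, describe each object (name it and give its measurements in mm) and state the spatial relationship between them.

A is a rectangular dining table. The top is 1481×892×32 mm with its upper surface at z = 681 mm. It stands on four 46×46 mm square legs, each inset 30 mm from the nearest pair of top edges, running from the floor to the underside of the top. Four apron rails, 46 mm thick and 67 mm tall, run between adjacent legs with their top edges flush with the underside of the top and their outer faces flush with the legs' outer faces.

B is a simple wooden stool: a rectangular seat 301 mm (x) by 296 mm (y), 34 mm thick, top face at z = 392 mm, on four round legs, each 46 mm in diameter. The legs rest on z = 0, each leg's axis is inset half a diameter from the nearest pair of seat edges (so the leg's bounding box is flush with the corner).

C is an I-beam lying along x, 942 mm long. Overall section height 243 mm. Two flanges 300 mm wide (y) and 14 mm thick, one on the floor and one at the top; a web 6 mm thick runs between them, centred on the flange width.

Three stools sit around the table at the −y, +y, −x sides. The I-beam is on top of the table.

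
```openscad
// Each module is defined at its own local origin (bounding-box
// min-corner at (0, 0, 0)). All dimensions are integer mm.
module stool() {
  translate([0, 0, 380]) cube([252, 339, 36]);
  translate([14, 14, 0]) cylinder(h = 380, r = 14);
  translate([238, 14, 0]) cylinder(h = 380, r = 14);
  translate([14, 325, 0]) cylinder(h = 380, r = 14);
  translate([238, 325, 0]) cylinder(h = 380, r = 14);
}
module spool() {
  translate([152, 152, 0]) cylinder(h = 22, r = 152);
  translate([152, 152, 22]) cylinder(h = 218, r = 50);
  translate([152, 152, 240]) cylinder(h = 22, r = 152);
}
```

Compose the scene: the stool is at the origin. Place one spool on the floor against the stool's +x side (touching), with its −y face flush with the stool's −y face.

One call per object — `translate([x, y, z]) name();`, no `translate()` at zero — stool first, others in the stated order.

stool();
translate([252, 0, 0]) spool();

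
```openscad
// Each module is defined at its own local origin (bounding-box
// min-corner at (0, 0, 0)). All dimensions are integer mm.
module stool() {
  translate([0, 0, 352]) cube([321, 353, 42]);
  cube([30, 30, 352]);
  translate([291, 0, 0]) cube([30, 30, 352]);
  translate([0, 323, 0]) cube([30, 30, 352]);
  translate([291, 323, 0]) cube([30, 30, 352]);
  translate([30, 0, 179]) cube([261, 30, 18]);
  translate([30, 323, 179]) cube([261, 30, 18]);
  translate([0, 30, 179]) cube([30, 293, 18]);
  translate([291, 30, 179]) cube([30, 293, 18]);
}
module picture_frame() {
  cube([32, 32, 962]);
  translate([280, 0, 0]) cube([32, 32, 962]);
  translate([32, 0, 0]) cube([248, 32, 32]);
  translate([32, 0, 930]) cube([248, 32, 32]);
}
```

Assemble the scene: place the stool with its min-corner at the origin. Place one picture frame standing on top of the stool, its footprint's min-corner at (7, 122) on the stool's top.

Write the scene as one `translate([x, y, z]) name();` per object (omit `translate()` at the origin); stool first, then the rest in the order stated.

stool();
translate([7, 122, 394]) picture_frame();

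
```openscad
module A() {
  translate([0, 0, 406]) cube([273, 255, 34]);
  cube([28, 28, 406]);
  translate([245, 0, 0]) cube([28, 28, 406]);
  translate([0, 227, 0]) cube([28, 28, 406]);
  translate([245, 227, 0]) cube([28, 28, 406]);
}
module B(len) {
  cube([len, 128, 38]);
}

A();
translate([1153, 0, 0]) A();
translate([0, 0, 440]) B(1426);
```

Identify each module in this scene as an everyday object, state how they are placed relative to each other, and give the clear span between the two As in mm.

A is a stool. B is a beam. A beam spans the tops of two stools. The clear span between the two stools is 880 mm.

Second stool starts at x = 1153; first ends at x = 273; clear span = 1153 − 273 = 880 mm.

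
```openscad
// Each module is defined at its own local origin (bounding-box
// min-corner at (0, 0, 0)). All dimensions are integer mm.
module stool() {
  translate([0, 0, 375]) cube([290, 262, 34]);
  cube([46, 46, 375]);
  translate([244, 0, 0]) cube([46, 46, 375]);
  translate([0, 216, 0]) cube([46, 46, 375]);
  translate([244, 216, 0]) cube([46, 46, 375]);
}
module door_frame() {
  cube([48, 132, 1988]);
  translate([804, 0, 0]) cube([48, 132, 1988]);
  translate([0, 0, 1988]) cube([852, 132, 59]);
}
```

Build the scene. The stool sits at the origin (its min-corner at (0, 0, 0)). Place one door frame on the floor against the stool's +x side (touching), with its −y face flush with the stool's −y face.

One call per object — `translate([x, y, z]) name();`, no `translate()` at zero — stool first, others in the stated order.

stool();
translate([290, 0, 0]) door_frame();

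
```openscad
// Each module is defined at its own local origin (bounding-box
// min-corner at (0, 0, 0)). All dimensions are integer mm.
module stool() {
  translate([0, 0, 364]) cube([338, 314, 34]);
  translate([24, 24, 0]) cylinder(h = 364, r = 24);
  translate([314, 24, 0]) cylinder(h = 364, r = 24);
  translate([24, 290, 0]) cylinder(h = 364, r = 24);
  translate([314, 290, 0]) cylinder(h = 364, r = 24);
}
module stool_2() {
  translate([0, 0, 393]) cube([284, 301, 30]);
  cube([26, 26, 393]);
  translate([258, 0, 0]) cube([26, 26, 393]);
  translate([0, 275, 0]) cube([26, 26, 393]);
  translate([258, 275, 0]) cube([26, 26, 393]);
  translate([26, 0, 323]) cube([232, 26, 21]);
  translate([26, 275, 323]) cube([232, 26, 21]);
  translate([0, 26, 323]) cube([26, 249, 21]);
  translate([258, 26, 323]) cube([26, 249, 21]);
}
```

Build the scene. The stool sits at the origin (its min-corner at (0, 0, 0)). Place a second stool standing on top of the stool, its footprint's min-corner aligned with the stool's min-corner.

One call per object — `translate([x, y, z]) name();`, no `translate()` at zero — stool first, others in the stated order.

stool();
translate([0, 0, 398]) stool_2();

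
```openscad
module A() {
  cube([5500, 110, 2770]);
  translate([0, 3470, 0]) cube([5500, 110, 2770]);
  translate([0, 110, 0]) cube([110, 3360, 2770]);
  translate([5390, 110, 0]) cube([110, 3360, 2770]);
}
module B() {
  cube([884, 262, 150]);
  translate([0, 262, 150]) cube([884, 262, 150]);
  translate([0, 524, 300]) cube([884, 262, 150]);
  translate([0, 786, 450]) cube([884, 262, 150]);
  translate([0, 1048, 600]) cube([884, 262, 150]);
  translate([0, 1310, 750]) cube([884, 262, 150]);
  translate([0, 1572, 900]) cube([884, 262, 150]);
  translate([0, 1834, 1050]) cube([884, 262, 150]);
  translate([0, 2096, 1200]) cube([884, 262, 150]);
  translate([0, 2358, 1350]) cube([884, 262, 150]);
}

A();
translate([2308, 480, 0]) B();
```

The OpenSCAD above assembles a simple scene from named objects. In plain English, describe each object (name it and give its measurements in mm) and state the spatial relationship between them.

A is a box-shaped house frame (walls only): outside footprint 5500×3580 mm, wall height 2770 mm, wall thickness 110 mm. The two y-facing walls run the full x-width; the two x-facing walls fit between the inner faces of the y-facing walls.

B is a run of 10 identical solid stair steps. Each tread is 884×262 mm and each step block is 150 mm high. Step 1 rests on the floor; step k is offset from step 1 by (k−1)×262 mm in y and (k−1)×150 mm in z.

The staircase sits inside the house frame, centred.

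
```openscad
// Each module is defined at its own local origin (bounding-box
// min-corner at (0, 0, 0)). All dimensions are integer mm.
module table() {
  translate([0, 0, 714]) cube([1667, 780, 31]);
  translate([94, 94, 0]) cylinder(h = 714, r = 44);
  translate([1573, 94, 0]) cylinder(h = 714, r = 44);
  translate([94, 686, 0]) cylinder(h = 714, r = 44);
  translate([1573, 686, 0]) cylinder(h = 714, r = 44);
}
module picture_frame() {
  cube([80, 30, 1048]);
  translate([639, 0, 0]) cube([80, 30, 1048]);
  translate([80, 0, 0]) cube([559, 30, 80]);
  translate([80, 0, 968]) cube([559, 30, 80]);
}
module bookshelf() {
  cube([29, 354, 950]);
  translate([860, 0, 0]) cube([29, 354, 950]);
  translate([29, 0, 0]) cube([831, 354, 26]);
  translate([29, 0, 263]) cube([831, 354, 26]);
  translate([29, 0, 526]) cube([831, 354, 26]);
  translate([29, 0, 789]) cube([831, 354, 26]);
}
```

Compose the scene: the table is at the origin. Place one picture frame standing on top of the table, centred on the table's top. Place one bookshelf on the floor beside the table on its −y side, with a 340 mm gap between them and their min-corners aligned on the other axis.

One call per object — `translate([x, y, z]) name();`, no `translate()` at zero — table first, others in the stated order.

table();
translate([474, 375, 745]) picture_frame();
translate([0, -694, 0]) bookshelf();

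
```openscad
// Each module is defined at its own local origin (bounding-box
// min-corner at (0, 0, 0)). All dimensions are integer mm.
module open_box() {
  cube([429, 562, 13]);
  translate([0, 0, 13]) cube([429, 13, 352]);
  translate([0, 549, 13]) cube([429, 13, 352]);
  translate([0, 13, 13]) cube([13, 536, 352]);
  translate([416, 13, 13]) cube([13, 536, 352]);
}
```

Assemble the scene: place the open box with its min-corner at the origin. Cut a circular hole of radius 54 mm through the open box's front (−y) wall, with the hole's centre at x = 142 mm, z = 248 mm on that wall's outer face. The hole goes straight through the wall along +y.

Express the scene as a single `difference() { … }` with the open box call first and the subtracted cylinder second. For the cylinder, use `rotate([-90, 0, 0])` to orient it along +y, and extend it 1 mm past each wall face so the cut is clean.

difference() {
  open_box();
  translate([142, -1, 248]) rotate([-90, 0, 0]) cylinder(h = 15, r = 54);
}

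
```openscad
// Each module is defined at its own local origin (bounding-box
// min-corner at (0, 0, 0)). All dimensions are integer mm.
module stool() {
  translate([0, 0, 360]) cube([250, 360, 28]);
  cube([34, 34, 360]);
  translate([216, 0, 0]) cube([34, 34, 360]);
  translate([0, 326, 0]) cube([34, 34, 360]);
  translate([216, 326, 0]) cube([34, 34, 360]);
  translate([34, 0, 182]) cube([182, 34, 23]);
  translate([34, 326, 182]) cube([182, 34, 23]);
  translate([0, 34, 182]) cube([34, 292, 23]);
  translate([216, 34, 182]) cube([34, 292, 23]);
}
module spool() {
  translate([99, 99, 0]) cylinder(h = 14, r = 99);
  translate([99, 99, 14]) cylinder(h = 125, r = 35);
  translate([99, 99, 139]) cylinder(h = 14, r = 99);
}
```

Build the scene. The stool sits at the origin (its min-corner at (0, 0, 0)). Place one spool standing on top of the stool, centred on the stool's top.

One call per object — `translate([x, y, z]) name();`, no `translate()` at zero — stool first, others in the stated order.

stool();
translate([26, 81, 388]) spool();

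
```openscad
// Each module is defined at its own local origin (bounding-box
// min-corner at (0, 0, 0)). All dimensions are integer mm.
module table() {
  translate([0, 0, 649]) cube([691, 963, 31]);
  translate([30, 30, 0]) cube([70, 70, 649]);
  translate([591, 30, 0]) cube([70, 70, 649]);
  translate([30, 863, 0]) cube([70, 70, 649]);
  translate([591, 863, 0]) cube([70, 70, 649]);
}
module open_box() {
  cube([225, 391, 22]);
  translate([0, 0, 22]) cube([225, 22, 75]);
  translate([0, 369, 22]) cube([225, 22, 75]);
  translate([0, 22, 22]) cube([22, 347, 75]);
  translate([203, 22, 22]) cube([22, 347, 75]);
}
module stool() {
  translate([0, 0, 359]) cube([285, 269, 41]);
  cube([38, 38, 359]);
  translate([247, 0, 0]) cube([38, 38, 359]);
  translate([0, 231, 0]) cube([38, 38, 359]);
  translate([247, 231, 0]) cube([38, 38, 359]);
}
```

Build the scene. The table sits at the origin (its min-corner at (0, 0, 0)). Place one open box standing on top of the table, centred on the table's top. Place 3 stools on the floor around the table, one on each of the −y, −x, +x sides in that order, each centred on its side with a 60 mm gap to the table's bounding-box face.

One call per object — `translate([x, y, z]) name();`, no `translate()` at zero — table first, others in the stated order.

table();
translate([233, 286, 680]) open_box();
translate([203, -329, 0]) stool();
translate([-345, 347, 0]) stool();
translate([751, 347, 0]) stool();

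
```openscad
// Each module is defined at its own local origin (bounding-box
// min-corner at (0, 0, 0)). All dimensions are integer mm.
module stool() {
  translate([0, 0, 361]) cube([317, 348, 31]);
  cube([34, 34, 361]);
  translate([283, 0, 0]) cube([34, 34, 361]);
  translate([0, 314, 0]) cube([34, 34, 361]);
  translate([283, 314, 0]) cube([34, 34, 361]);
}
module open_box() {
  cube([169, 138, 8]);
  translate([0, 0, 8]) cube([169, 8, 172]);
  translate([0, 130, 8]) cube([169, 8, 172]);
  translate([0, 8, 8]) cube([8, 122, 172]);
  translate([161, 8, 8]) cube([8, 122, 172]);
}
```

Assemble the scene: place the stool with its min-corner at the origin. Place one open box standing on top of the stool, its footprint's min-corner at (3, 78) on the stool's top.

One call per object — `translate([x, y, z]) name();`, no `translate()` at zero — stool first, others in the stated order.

stool();
translate([3, 78, 392]) open_box();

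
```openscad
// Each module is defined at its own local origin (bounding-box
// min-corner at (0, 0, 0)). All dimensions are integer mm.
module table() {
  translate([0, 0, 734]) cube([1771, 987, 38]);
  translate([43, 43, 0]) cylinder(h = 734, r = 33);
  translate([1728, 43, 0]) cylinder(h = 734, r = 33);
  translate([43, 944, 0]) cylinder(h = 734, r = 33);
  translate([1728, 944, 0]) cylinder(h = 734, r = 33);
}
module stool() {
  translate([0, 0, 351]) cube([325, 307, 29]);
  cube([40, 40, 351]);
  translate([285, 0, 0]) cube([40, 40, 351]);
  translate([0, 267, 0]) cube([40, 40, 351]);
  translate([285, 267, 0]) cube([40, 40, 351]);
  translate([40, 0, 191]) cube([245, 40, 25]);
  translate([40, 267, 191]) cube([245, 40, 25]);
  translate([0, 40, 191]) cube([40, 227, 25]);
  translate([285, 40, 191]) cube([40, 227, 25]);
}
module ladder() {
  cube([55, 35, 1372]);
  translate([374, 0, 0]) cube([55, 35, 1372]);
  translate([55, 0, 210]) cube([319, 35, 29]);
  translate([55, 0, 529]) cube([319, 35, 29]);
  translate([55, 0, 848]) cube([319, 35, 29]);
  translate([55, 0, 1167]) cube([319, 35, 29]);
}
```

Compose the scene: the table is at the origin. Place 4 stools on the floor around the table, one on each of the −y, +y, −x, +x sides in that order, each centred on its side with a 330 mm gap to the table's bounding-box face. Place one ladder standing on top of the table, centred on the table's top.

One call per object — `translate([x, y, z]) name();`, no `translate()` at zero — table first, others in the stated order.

table();
translate([723, -637, 0]) stool();
translate([723, 1317, 0]) stool();
translate([-655, 340, 0]) stool();
translate([2101, 340, 0]) stool();
translate([671, 476, 772]) ladder();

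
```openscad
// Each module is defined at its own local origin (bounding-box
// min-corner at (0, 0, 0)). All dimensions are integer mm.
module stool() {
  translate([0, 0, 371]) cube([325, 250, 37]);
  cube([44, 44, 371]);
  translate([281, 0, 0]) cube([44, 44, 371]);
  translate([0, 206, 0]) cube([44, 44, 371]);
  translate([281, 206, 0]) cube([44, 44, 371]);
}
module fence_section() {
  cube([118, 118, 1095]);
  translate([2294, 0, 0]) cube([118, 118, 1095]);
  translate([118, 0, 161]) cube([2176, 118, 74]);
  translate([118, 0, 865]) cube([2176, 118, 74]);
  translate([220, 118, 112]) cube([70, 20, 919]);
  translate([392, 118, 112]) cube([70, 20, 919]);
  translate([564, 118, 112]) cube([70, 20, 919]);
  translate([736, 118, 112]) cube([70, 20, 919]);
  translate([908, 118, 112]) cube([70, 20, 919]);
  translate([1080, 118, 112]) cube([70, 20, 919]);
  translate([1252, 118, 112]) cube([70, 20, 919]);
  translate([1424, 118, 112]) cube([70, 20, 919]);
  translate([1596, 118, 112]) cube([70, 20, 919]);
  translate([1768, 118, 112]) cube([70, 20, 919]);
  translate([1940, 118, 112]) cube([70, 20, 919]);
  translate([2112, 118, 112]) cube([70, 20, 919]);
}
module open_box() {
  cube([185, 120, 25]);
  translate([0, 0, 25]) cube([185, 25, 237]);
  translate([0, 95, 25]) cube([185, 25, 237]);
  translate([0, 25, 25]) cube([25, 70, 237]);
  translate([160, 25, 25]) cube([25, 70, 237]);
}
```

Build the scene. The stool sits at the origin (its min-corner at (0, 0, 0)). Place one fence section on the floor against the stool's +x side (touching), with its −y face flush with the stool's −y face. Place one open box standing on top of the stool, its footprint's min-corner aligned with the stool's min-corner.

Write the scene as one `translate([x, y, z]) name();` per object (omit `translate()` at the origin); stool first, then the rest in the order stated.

stool();
translate([325, 0, 0]) fence_section();
translate([0, 0, 408]) open_box();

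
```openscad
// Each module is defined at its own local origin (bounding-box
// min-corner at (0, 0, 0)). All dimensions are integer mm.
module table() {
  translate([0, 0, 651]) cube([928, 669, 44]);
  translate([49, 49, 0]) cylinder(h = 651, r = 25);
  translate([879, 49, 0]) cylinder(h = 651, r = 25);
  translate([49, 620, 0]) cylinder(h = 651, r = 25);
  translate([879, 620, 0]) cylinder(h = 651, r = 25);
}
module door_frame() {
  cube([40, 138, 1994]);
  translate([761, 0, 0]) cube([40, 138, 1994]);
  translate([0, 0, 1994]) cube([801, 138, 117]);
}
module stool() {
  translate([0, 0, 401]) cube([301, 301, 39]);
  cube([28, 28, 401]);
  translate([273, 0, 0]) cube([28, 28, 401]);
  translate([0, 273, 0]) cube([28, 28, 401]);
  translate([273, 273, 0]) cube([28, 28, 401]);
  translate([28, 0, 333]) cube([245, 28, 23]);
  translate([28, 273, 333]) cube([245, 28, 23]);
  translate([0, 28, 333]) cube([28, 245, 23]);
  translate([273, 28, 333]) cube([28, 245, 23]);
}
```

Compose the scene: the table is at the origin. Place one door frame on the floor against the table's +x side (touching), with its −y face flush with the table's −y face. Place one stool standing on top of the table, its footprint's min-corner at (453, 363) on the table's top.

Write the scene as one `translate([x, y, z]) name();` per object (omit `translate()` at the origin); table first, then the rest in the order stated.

table();
translate([928, 0, 0]) door_frame();
translate([453, 363, 695]) stool();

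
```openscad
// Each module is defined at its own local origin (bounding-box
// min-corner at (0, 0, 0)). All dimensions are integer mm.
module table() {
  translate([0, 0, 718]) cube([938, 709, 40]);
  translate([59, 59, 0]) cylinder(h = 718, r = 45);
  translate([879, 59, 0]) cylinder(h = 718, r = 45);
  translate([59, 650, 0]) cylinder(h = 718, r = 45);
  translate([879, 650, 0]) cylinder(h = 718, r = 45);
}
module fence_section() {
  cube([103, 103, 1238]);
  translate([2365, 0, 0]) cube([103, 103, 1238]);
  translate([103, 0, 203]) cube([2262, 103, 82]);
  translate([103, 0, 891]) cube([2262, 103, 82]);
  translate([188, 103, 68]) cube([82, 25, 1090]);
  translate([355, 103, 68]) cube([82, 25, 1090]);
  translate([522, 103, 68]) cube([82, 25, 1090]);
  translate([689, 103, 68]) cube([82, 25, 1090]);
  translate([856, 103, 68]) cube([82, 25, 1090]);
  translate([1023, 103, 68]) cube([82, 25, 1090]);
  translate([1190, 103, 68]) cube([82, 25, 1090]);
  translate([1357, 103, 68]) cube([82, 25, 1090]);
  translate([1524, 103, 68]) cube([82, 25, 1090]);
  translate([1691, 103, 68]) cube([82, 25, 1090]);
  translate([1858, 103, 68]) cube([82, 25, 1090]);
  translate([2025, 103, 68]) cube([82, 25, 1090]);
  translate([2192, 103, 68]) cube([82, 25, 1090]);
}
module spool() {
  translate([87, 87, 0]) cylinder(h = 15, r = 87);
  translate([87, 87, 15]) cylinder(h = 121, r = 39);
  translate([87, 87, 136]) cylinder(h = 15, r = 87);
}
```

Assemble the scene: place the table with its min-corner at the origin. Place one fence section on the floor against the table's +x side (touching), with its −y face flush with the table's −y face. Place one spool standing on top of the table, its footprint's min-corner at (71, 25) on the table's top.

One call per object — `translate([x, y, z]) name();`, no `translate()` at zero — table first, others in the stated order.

table();
translate([938, 0, 0]) fence_section();
translate([71, 25, 758]) spool();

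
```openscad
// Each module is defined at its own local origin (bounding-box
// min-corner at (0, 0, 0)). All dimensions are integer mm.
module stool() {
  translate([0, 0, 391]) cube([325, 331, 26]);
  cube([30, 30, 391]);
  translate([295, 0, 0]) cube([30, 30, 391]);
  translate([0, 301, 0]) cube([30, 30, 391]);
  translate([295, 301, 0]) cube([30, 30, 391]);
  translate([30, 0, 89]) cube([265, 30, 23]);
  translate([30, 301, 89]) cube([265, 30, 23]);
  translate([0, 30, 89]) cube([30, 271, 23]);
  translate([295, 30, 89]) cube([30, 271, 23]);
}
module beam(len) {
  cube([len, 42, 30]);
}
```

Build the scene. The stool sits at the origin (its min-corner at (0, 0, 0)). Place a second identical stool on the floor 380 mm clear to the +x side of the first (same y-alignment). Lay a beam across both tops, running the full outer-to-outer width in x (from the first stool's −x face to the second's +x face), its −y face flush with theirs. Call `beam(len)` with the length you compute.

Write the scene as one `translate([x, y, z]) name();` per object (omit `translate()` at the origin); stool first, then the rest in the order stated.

stool();
translate([705, 0, 0]) stool();
translate([0, 0, 417]) beam(1030);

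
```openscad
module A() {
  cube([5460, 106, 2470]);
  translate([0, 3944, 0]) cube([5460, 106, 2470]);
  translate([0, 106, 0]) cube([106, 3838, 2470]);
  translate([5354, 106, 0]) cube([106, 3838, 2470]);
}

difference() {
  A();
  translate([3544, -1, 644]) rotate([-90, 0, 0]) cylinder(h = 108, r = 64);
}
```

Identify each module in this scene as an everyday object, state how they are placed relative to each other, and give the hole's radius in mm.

A is a house frame. The house frame has a circular hole through its front wall. The hole's radius is 64 mm.

The subtracted cylinder has r = 64 mm.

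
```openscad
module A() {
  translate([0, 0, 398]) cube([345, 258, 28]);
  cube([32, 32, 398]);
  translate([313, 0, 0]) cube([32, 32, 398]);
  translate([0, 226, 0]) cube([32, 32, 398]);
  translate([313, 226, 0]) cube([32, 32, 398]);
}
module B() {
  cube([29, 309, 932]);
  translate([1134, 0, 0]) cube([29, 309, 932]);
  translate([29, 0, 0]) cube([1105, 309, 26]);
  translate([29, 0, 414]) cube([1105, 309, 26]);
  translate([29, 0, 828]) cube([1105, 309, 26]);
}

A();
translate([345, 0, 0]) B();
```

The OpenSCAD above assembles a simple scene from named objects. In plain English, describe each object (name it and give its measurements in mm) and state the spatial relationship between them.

A is a simple wooden stool: a rectangular seat 345 mm (x) by 258 mm (y), 28 mm thick, top face at z = 426 mm, on four square legs, each 32×32 mm in cross-section. The legs rest on z = 0, each flush with a corner of the seat.

B is an open bookshelf. Two side panels, each 29 mm thick, 309 mm deep and 932 mm tall, stand 1163 mm apart (outside-to-outside). Between them sit 3 shelves, each 26 mm thick and 309 mm deep, spanning the full gap between the sides. The bottom shelf rests on the floor (its underside at z = 0) and the clear gap between one shelf's top and the next shelf's underside is 388 mm.

The bookshelf is against the stool's +x side, with their −y faces flush.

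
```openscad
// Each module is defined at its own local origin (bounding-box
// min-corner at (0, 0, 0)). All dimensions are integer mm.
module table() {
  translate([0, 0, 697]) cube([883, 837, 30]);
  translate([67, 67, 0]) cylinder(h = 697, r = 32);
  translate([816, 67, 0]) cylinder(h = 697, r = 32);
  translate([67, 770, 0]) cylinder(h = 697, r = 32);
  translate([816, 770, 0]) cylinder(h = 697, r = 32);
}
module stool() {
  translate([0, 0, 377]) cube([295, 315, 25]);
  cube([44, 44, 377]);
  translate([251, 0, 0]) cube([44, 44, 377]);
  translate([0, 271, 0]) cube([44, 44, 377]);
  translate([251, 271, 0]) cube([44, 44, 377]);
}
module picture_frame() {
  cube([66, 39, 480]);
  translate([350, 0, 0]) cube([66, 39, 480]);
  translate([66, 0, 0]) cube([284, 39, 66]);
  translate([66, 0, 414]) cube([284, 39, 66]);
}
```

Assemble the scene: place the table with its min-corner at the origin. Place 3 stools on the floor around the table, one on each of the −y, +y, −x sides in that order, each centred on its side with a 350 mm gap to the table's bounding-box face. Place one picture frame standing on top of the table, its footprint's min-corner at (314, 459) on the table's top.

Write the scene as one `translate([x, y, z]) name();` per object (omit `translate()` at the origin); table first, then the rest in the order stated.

table();
translate([294, -665, 0]) stool();
translate([294, 1187, 0]) stool();
translate([-645, 261, 0]) stool();
translate([314, 459, 727]) picture_frame();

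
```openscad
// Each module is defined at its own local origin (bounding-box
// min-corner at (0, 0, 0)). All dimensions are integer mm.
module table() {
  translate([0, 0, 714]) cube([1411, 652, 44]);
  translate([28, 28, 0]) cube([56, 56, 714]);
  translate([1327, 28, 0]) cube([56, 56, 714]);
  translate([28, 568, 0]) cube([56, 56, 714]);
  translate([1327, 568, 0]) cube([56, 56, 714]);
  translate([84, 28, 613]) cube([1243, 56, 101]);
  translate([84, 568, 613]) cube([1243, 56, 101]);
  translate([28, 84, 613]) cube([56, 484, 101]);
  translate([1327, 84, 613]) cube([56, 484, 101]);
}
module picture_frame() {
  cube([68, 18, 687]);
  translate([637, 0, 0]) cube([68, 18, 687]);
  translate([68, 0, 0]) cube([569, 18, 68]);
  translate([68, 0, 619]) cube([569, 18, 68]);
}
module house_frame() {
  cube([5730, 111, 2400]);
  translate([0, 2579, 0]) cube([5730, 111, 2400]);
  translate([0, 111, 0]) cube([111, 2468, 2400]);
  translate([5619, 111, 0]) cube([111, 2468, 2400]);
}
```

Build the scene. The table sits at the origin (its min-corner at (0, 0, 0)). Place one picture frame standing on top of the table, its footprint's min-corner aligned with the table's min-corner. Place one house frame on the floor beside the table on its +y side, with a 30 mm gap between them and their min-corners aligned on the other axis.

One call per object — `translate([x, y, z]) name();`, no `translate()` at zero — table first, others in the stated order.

table();
translate([0, 0, 758]) picture_frame();
translate([0, 682, 0]) house_frame();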